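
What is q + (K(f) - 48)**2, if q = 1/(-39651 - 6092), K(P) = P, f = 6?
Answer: 80690651/45743 ≈ 1764.0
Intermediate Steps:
q = -1/45743 (q = 1/(-45743) = -1/45743 ≈ -2.1861e-5)
q + (K(f) - 48)**2 = -1/45743 + (6 - 48)**2 = -1/45743 + (-42)**2 = -1/45743 + 1764 = 80690651/45743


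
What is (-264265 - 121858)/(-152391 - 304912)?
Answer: 386123/457303 ≈ 0.84435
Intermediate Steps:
(-264265 - 121858)/(-152391 - 304912) = -386123/(-457303) = -386123*(-1/457303) = 386123/457303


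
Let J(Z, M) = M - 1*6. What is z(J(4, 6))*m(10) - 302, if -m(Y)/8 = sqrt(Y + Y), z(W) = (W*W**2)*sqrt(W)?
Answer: -302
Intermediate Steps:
J(Z, M) = -6 + M (J(Z, M) = M - 6 = -6 + M)
z(W) = W**(7/2) (z(W) = W**3*sqrt(W) = W**(7/2))
m(Y) = -8*sqrt(2)*sqrt(Y) (m(Y) = -8*sqrt(Y + Y) = -8*sqrt(2)*sqrt(Y))
z(J(4, 6))*m(10) - 302 = (-6 + 6)**(7/2)*(-8*sqrt(2)*sqrt(10)) - 302 = 0**(7/2)*(-16*sqrt(5)) - 302 = 0*(-16*sqrt(5)) - 302 = 0 - 302 = -302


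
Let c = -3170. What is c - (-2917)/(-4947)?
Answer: -15684907/4947 ≈ -3170.6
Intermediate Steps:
c - (-2917)/(-4947) = -3170 - (-2917)/(-4947) = -3170 - (-2917)*(-1)/4947 = -3170 - 1*2917/4947 = -3170 - 2917/4947 = -15684907/4947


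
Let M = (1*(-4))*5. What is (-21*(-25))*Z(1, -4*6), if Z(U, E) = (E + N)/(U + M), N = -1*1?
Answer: 13125/19 ≈ 690.79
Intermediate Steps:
M = -20 (M = -4*5 = -20)
N = -1
Z(U, E) = (-1 + E)/(-20 + U) (Z(U, E) = (E - 1)/(U - 20) = (-1 + E)/(-20 + U))
(-21*(-25))*Z(1, -4*6) = (-21*(-25))*((-1 - 4*6)/(-20 + 1)) = 525*((-1 - 24)/(-19)) = 525*(-1/19*(-25)) = 525*(25/19) = 13125/19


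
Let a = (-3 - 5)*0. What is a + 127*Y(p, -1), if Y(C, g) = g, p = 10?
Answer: -127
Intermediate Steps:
a = 0 (a = -8*0 = 0)
a + 127*Y(p, -1) = 0 + 127*(-1) = 0 - 127 = -127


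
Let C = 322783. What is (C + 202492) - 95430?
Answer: 429845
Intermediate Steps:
(C + 202492) - 95430 = (322783 + 202492) - 95430 = 525275 - 95430 = 429845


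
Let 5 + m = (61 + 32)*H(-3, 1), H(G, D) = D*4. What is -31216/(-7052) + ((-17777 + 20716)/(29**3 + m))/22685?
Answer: 4382652448897/990082923180 ≈ 4.4266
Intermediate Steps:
H(G, D) = 4*D
m = 367 (m = -5 + (61 + 32)*(4*1) = -5 + 93*4 = -5 + 372 = 367)
-31216/(-7052) + ((-17777 + 20716)/(29**3 + m))/22685 = -31216/(-7052) + ((-17777 + 20716)/(29**3 + 367))/22685 = -31216*(-1/7052) + (2939/(24389 + 367))*(1/22685) = 7804/1763 + (2939/24756)*(1/22685) = 7804/1763 + 2939/561589860 = 4382652448897/990082923180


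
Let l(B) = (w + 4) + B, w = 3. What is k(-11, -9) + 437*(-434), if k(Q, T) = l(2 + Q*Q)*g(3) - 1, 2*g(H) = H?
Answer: -189464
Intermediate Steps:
g(H) = H/2
l(B) = 7 + B (l(B) = (3 + 4) + B = 7 + B)
k(Q, T) = 25/2 + 3*Q**2/2 (k(Q, T) = (7 + (2 + Q*Q))*((1/2)*3) - 1 = (7 + (2 + Q**2))*(3/2) - 1 = (9 + Q**2)*(3/2) - 1 = (27/2 + 3*Q**2/2) - 1 = 25/2 + 3*Q**2/2)
k(-11, -9) + 437*(-434) = (25/2 + (3/2)*(-11)**2) + 437*(-434) = (25/2 + (3/2)*121) - 189658 = (25/2 + 363/2) - 189658 = 194 - 189658 = -189464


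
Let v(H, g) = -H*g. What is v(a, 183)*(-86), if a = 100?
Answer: 1573800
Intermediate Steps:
v(H, g) = -H*g
v(a, 183)*(-86) = -1*100*183*(-86) = -18300*(-86) = 1573800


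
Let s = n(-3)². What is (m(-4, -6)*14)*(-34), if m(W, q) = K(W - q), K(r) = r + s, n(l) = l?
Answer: -5236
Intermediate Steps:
s = 9 (s = (-3)² = 9)
K(r) = 9 + r (K(r) = r + 9 = 9 + r)
m(W, q) = 9 + W - q (m(W, q) = 9 + (W - q) = 9 + W - q)
(m(-4, -6)*14)*(-34) = ((9 - 4 - 1*(-6))*14)*(-34) = ((9 - 4 + 6)*14)*(-34) = (11*14)*(-34) = 154*(-34) = -5236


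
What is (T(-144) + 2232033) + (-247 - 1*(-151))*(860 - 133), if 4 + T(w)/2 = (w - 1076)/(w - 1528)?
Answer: 451907002/209 ≈ 2.1622e+6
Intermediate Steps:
T(w) = -8 + 2*(-1076 + w)/(-1528 + w) (T(w) = -8 + 2*((w - 1076)/(w - 1528)) = -8 + 2*((-1076 + w)/(-1528 + w)) = -8 + 2*(-1076 + w)/(-1528 + w))
(T(-144) + 2232033) + (-247 - 1*(-151))*(860 - 133) = (2*(5036 - 3*(-144))/(-1528 - 144) + 2232033) + (-247 - 1*(-151))*(860 - 133) = (2*(5036 + 432)/(-1672) + 2232033) + (-247 + 151)*727 = (2*(-1/1672)*5468 + 2232033) - 96*727 = (-1367/209 + 2232033) - 69792 = 466493530/209 - 69792 = 451907002/209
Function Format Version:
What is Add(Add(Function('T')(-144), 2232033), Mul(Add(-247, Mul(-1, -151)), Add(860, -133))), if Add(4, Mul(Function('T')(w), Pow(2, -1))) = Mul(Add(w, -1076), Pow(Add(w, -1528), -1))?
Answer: Rational(451907002, 209) ≈ 2.1622e+6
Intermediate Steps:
Function('T')(w) = Add(-8, Mul(2, Pow(Add(-1528, w), -1), Add(-1076, w))) (Function('T')(w) = Add(-8, Mul(2, Mul(Add(w, -1076), Pow(Add(w, -1528), -1)))) = Add(-8, Mul(2, Mul(Add(-1076, w), Pow(Add(-1528, w), -1)))) = Add(-8, Mul(2, Mul(Pow(Add(-1528, w), -1), Add(-1076, w)))) = Add(-8, Mul(2, Pow(Add(-1528, w), -1), Add(-1076, w))))
Add(Add(Function('T')(-144), 2232033), Mul(Add(-247, Mul(-1, -151)), Add(860, -133))) = Add(Add(Mul(2, Pow(Add(-1528, -144), -1), Add(5036, Mul(-3, -144))), 2232033), Mul(Add(-247, Mul(-1, -151)), Add(860, -133))) = Add(Add(Mul(2, Pow(-1672, -1), Add(5036, 432)), 2232033), Mul(Add(-247, 151), 727)) = Add(Add(Mul(2, Rational(-1, 1672), 5468), 2232033), Mul(-96, 727)) = Add(Add(Rational(-1367, 209), 2232033), -69792) = Add(Rational(466493530, 209), -69792) = Rational(451907002, 209)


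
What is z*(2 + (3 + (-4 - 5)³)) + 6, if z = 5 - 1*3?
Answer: -1442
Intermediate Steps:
z = 2 (z = 5 - 3 = 2)
z*(2 + (3 + (-4 - 5)³)) + 6 = 2*(2 + (3 + (-4 - 5)³)) + 6 = 2*(2 + (3 + (-9)³)) + 6 = 2*(2 + (3 - 729)) + 6 = 2*(2 - 726) + 6 = 2*(-724) + 6 = -1448 + 6 = -1442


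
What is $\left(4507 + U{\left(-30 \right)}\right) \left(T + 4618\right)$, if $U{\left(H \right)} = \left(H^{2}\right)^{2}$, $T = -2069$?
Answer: $2076178343$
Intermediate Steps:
$U{\left(H \right)} = H^{4}$
$\left(4507 + U{\left(-30 \right)}\right) \left(T + 4618\right) = \left(4507 + \left(-30\right)^{4}\right) \left(-2069 + 4618\right) = \left(4507 + 810000\right) 2549 = 814507 \cdot 2549 = 2076178343$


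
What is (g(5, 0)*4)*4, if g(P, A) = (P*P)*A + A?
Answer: 0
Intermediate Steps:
g(P, A) = A + A*P² (g(P, A) = P²*A + A = A*P² + A = A + A*P²)
(g(5, 0)*4)*4 = ((0*(1 + 5²))*4)*4 = ((0*(1 + 25))*4)*4 = ((0*26)*4)*4 = (0*4)*4 = 0*4 = 0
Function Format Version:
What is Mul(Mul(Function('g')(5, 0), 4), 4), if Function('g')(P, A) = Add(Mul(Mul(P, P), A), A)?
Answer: 0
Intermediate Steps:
Function('g')(P, A) = Add(A, Mul(A, Pow(P, 2))) (Function('g')(P, A) = Add(Mul(Pow(P, 2), A), A) = Add(Mul(A, Pow(P, 2)), A) = Add(A, Mul(A, Pow(P, 2))))
Mul(Mul(Function('g')(5, 0), 4), 4) = Mul(Mul(Mul(0, Add(1, Pow(5, 2))), 4), 4) = Mul(Mul(Mul(0, Add(1, 25)), 4), 4) = Mul(Mul(Mul(0, 26), 4), 4) = Mul(Mul(0, 4), 4) = Mul(0, 4) = 0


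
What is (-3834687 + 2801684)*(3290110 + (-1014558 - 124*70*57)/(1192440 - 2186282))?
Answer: -1688882952442494907/496921 ≈ -3.3987e+12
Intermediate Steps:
(-3834687 + 2801684)*(3290110 + (-1014558 - 124*70*57)/(1192440 - 2186282)) = -1033003*(3290110 + (-1014558 - 8680*57)/(-993842)) = -1033003*(3290110 + (-1014558 - 494760)*(-1/993842)) = -1033003*(3290110 - 1509318*(-1/993842)) = -1033003*(3290110 + 754659/496921) = -1033003*1634925505969/496921 = -1688882952442494907/496921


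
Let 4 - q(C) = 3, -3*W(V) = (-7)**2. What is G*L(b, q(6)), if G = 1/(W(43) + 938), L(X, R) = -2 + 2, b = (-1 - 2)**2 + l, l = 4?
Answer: 0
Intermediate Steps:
W(V) = -49/3 (W(V) = -1/3*(-7)**2 = -1/3*49 = -49/3)
b = 13 (b = (-1 - 2)**2 + 4 = (-3)**2 + 4 = 9 + 4 = 13)
q(C) = 1 (q(C) = 4 - 1*3 = 4 - 3 = 1)
L(X, R) = 0
G = 3/2765 (G = 1/(-49/3 + 938) = 1/(2765/3) = 3/2765 ≈ 0.0010850)
G*L(b, q(6)) = (3/2765)*0 = 0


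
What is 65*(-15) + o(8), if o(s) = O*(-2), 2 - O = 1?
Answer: -977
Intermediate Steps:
O = 1 (O = 2 - 1*1 = 2 - 1 = 1)
o(s) = -2 (o(s) = 1*(-2) = -2)
65*(-15) + o(8) = 65*(-15) - 2 = -975 - 2 = -977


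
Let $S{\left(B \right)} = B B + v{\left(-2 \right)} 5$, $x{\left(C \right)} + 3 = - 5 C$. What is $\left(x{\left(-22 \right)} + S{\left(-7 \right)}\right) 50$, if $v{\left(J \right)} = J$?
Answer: $7300$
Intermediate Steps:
$x{\left(C \right)} = -3 - 5 C$
$S{\left(B \right)} = -10 + B^{2}$ ($S{\left(B \right)} = B B - 10 = B^{2} - 10 = -10 + B^{2}$)
$\left(x{\left(-22 \right)} + S{\left(-7 \right)}\right) 50 = \left(\left(-3 - -110\right) - \left(10 - \left(-7\right)^{2}\right)\right) 50 = \left(\left(-3 + 110\right) + \left(-10 + 49\right)\right) 50 = \left(107 + 39\right) 50 = 146 \cdot 50 = 7300$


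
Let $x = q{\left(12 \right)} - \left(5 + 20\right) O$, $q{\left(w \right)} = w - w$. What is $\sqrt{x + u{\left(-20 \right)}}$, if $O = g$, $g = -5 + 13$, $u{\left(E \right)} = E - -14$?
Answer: $i \sqrt{206} \approx 14.353 i$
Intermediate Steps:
$u{\left(E \right)} = 14 + E$ ($u{\left(E \right)} = E + 14 = 14 + E$)
$q{\left(w \right)} = 0$
$g = 8$
$O = 8$
$x = -200$ ($x = 0 - \left(5 + 20\right) 8 = 0 - 25 \cdot 8 = 0 - 200 = -200$)
$\sqrt{x + u{\left(-20 \right)}} = \sqrt{-200 + \left(14 - 20\right)} = \sqrt{-200 - 6} = \sqrt{-206} = i \sqrt{206}$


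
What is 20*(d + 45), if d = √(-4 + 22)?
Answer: 900 + 60*√2 ≈ 984.85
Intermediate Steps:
d = 3*√2 (d = √18 = 3*√2 ≈ 4.2426)
20*(d + 45) = 20*(3*√2 + 45) = 20*(45 + 3*√2) = 900 + 60*√2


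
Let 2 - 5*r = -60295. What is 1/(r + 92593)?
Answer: 5/523262 ≈ 9.5554e-6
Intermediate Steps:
r = 60297/5 (r = 2/5 - 1/5*(-60295) = 2/5 + 12059 = 60297/5 ≈ 12059.)
1/(r + 92593) = 1/(60297/5 + 92593) = 1/(523262/5) = 5/523262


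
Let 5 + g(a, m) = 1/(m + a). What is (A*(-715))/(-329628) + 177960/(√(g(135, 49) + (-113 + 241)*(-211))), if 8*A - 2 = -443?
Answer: -8085/67616 - 118640*I*√228637986/1656797 ≈ -0.11957 - 1082.8*I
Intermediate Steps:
A = -441/8 (A = ¼ + (⅛)*(-443) = ¼ - 443/8 = -441/8 ≈ -55.125)
g(a, m) = -5 + 1/(a + m) (g(a, m) = -5 + 1/(m + a) = -5 + 1/(a + m))
(A*(-715))/(-329628) + 177960/(√(g(135, 49) + (-113 + 241)*(-211))) = -441/8*(-715)/(-329628) + 177960/(√((1 - 5*135 - 5*49)/(135 + 49) + (-113 + 241)*(-211))) = (315315/8)*(-1/329628) + 177960/(√((1 - 675 - 245)/184 + 128*(-211))) = -8085/67616 + 177960/(√((1/184)*(-919) - 27008)) = -8085/67616 + 177960/(√(-919/184 - 27008)) = -8085/67616 + 177960/(√(-4970391/184)) = -8085/67616 + 177960/((I*√228637986/92)) = -8085/67616 + 177960*(-2*I*√228637986/4970391) = -8085/67616 - 118640*I*√228637986/1656797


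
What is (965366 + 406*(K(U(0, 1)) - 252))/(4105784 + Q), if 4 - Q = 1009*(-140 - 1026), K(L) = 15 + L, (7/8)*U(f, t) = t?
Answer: 434804/2641141 ≈ 0.16463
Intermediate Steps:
U(f, t) = 8*t/7
Q = 1176498 (Q = 4 - 1009*(-140 - 1026) = 4 - 1009*(-1166) = 4 - 1*(-1176494) = 4 + 1176494 = 1176498)
(965366 + 406*(K(U(0, 1)) - 252))/(4105784 + Q) = (965366 + 406*((15 + (8/7)*1) - 252))/(4105784 + 1176498) = (965366 + 406*((15 + 8/7) - 252))/5282282 = (965366 + 406*(113/7 - 252))*(1/5282282) = (965366 + 406*(-1651/7))*(1/5282282) = (965366 - 95758)*(1/5282282) = 869608*(1/5282282) = 434804/2641141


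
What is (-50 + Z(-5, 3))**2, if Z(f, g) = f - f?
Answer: 2500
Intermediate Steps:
Z(f, g) = 0
(-50 + Z(-5, 3))**2 = (-50 + 0)**2 = (-50)**2 = 2500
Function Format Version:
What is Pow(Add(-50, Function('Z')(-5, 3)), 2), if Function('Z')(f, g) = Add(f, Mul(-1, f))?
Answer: 2500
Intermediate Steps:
Function('Z')(f, g) = 0
Pow(Add(-50, Function('Z')(-5, 3)), 2) = Pow(Add(-50, 0), 2) = Pow(-50, 2) = 2500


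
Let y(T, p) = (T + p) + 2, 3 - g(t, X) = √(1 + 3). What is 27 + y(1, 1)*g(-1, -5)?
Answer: 31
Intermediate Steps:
g(t, X) = 1 (g(t, X) = 3 - √(1 + 3) = 3 - √4 = 3 - 1*2 = 3 - 2 = 1)
y(T, p) = 2 + T + p
27 + y(1, 1)*g(-1, -5) = 27 + (2 + 1 + 1)*1 = 27 + 4*1 = 27 + 4 = 31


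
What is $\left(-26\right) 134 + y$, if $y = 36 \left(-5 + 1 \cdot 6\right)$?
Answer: $-3448$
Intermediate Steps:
$y = 36$ ($y = 36 \left(-5 + 6\right) = 36 \cdot 1 = 36$)
$\left(-26\right) 134 + y = \left(-26\right) 134 + 36 = -3484 + 36 = -3448$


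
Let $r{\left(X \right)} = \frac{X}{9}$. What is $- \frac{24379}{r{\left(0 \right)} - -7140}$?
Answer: $- \frac{24379}{7140} \approx -3.4144$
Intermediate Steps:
$r{\left(X \right)} = \frac{X}{9}$ ($r{\left(X \right)} = X \frac{1}{9} = \frac{X}{9}$)
$- \frac{24379}{r{\left(0 \right)} - -7140} = - \frac{24379}{\frac{1}{9} \cdot 0 - -7140} = - \frac{24379}{0 + 7140} = - \frac{24379}{7140}$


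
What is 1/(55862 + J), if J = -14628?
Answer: 1/41234 ≈ 2.4252e-5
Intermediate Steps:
1/(55862 + J) = 1/(55862 - 14628) = 1/41234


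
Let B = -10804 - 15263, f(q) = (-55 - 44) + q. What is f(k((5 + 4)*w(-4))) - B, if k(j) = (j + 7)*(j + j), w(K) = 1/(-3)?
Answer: 25944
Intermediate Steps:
w(K) = -1/3
k(j) = 2*j*(7 + j) (k(j) = (7 + j)*(2*j) = 2*j*(7 + j))
f(q) = -99 + q
B = -26067
f(k((5 + 4)*w(-4))) - B = (-99 + 2*((5 + 4)*(-1/3))*(7 + (5 + 4)*(-1/3))) - 1*(-26067) = (-99 + 2*(9*(-1/3))*(7 + 9*(-1/3))) + 26067 = (-99 + 2*(-3)*(7 - 3)) + 26067 = (-99 + 2*(-3)*4) + 26067 = (-99 - 24) + 26067 = -123 + 26067 = 25944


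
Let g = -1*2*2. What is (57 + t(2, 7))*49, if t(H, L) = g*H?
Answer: 2401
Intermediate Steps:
g = -4 (g = -2*2 = -4)
t(H, L) = -4*H
(57 + t(2, 7))*49 = (57 - 4*2)*49 = (57 - 8)*49 = 49*49 = 2401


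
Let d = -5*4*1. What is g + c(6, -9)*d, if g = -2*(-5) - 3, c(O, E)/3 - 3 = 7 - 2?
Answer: -473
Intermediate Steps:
c(O, E) = 24 (c(O, E) = 9 + 3*(7 - 2) = 9 + 3*5 = 9 + 15 = 24)
g = 7 (g = 10 - 3 = 7)
d = -20 (d = -20*1 = -20)
g + c(6, -9)*d = 7 + 24*(-20) = 7 - 480 = -473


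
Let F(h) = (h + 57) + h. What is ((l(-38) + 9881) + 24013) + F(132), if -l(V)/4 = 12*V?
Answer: 36039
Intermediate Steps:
F(h) = 57 + 2*h (F(h) = (57 + h) + h = 57 + 2*h)
l(V) = -48*V
((l(-38) + 9881) + 24013) + F(132) = ((-48*(-38) + 9881) + 24013) + (57 + 2*132) = ((1824 + 9881) + 24013) + (57 + 264) = (11705 + 24013) + 321 = 35718 + 321 = 36039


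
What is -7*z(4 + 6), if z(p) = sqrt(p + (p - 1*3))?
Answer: -7*sqrt(17) ≈ -28.862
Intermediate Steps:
z(p) = sqrt(-3 + 2*p) (z(p) = sqrt(p + (p - 3)) = sqrt(p + (-3 + p)) = sqrt(-3 + 2*p))
-7*z(4 + 6) = -7*sqrt(-3 + 2*(4 + 6)) = -7*sqrt(-3 + 2*10) = -7*sqrt(-3 + 20) = -7*sqrt(17)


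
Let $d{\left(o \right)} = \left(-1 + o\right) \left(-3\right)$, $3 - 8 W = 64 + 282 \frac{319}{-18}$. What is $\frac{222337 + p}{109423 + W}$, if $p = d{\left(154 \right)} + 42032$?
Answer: $\frac{166680}{69499} \approx 2.3983$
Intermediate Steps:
$W = \frac{7405}{12}$ ($W = \frac{3}{8} - \frac{64 + 282 \frac{319}{-18}}{8} = \frac{3}{8} - \frac{64 + 282 \cdot 319 \left(- \frac{1}{18}\right)}{8} = \frac{3}{8} - \frac{64 + 282 \left(- \frac{319}{18}\right)}{8} = \frac{3}{8} - \frac{64 - \frac{14993}{3}}{8} = \frac{3}{8} - - \frac{14801}{24} = \frac{3}{8} + \frac{14801}{24} = \frac{7405}{12} \approx 617.08$)
$d{\left(o \right)} = 3 - 3 o$
$p = 41573$ ($p = \left(3 - 462\right) + 42032 = -459 + 42032 = 41573$)
$\frac{222337 + p}{109423 + W} = \frac{222337 + 41573}{109423 + \frac{7405}{12}} = \frac{263910}{\frac{1320481}{12}} = 263910 \cdot \frac{12}{1320481} = \frac{166680}{69499}$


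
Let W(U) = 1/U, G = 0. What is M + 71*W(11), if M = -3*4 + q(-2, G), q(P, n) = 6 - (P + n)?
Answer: 27/11 ≈ 2.4545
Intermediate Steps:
q(P, n) = 6 - P - n (q(P, n) = 6 + (-P - n) = 6 - P - n)
M = -4 (M = -3*4 + (6 - 1*(-2) - 1*0) = -12 + (6 + 2 + 0) = -12 + 8 = -4)
M + 71*W(11) = -4 + 71/11 = 27/11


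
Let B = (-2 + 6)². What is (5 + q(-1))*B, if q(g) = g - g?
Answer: 80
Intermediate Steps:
B = 16 (B = 4² = 16)
q(g) = 0
(5 + q(-1))*B = (5 + 0)*16 = 5*16 = 80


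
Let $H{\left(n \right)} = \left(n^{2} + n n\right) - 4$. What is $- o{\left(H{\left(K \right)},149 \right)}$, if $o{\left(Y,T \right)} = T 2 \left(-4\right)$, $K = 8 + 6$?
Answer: $1192$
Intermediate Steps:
$K = 14$
$H{\left(n \right)} = -4 + 2 n^{2}$ ($H{\left(n \right)} = \left(n^{2} + n^{2}\right) - 4 = 2 n^{2} - 4 = -4 + 2 n^{2}$)
$o{\left(Y,T \right)} = - 8 T$ ($o{\left(Y,T \right)} = 2 T \left(-4\right) = - 8 T$)
$- o{\left(H{\left(K \right)},149 \right)} = - \left(-8\right) 149 = \left(-1\right) \left(-1192\right) = 1192$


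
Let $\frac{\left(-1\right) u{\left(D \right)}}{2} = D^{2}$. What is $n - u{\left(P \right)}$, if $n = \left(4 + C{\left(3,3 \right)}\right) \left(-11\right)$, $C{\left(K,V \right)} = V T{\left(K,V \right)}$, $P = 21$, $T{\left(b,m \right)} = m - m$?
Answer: $838$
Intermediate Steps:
$T{\left(b,m \right)} = 0$
$C{\left(K,V \right)} = 0$ ($C{\left(K,V \right)} = V 0 = 0$)
$n = -44$ ($n = \left(4 + 0\right) \left(-11\right) = 4 \left(-11\right) = -44$)
$u{\left(D \right)} = - 2 D^{2}$
$n - u{\left(P \right)} = -44 - - 2 \cdot 21^{2} = -44 - \left(-2\right) 441 = -44 - -882 = -44 + 882 = 838$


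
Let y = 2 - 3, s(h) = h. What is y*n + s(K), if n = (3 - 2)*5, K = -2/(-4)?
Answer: -9/2 ≈ -4.5000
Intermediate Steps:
K = ½ (K = -2*(-¼) = ½ ≈ 0.50000)
n = 5 (n = 1*5 = 5)
y = -1
y*n + s(K) = -1*5 + ½ = -5 + ½ = -9/2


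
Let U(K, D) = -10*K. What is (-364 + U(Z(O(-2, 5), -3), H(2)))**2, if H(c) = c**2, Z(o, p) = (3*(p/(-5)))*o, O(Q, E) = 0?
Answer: 132496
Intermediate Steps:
Z(o, p) = -3*o*p/5 (Z(o, p) = (3*(p*(-1/5)))*o = (3*(-p/5))*o = (-3*p/5)*o = -3*o*p/5)
U(K, D) = -10*K
(-364 + U(Z(O(-2, 5), -3), H(2)))**2 = (-364 - (-6)*0*(-3))**2 = (-364 - 10*0)**2 = (-364 + 0)**2 = (-364)**2 = 132496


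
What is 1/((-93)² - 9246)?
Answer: -1/597 ≈ -0.0016750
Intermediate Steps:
1/((-93)² - 9246) = 1/(8649 - 9246) = 1/(-597) = -1/597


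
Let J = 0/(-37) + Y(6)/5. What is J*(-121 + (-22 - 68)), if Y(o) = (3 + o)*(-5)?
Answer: 1899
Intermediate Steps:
Y(o) = -15 - 5*o
J = -9 (J = 0/(-37) + (-15 - 5*6)/5 = 0*(-1/37) + (-15 - 30)*(⅕) = 0 - 45*⅕ = 0 - 9 = -9)
J*(-121 + (-22 - 68)) = -9*(-121 + (-22 - 68)) = -9*(-121 - 90) = -9*(-211) = 1899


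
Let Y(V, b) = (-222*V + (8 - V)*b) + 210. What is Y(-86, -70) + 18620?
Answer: 31342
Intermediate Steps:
Y(V, b) = 210 - 222*V + b*(8 - V) (Y(V, b) = (-222*V + b*(8 - V)) + 210 = 210 - 222*V + b*(8 - V))
Y(-86, -70) + 18620 = (210 - 222*(-86) + 8*(-70) - 1*(-86)*(-70)) + 18620 = (210 + 19092 - 560 - 6020) + 18620 = 12722 + 18620 = 31342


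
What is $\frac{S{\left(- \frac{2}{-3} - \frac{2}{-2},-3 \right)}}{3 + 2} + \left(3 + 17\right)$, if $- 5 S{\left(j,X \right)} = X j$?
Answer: $\frac{101}{5} \approx 20.2$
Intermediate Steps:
$S{\left(j,X \right)} = - \frac{X j}{5}$
$\frac{S{\left(- \frac{2}{-3} - \frac{2}{-2},-3 \right)}}{3 + 2} + \left(3 + 17\right) = \frac{\left(- \frac{1}{5}\right) \left(-3\right) \left(- \frac{2}{-3} - \frac{2}{-2}\right)}{3 + 2} + \left(3 + 17\right) = \frac{\left(- \frac{1}{5}\right) \left(-3\right) \left(\left(-2\right) \left(- \frac{1}{3}\right) - -1\right)}{5} + 20 = \frac{\left(- \frac{1}{5}\right) \left(-3\right) \left(\frac{2}{3} + 1\right)}{5} + 20 = \frac{\left(- \frac{1}{5}\right) \left(-3\right) \frac{5}{3}}{5} + 20 = \frac{1}{5} \cdot 1 + 20 = \frac{1}{5} + 20 = \frac{101}{5}$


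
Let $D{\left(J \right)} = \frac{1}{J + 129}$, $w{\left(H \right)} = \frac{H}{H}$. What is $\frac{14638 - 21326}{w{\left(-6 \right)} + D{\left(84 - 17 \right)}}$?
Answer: $- \frac{1310848}{197} \approx -6654.0$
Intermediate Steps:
$w{\left(H \right)} = 1$
$D{\left(J \right)} = \frac{1}{129 + J}$
$\frac{14638 - 21326}{w{\left(-6 \right)} + D{\left(84 - 17 \right)}} = \frac{14638 - 21326}{1 + \frac{1}{129 + \left(84 - 17\right)}} = - \frac{6688}{1 + \frac{1}{129 + 67}} = - \frac{6688}{1 + \frac{1}{196}} = - \frac{6688}{\frac{197}{196}} = \left(-6688\right) \frac{196}{197} = - \frac{1310848}{197}$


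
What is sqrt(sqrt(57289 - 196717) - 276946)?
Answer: sqrt(-276946 + 6*I*sqrt(3873)) ≈ 0.355 + 526.26*I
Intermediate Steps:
sqrt(sqrt(57289 - 196717) - 276946) = sqrt(sqrt(-139428) - 276946) = sqrt(6*I*sqrt(3873) - 276946) = sqrt(-276946 + 6*I*sqrt(3873))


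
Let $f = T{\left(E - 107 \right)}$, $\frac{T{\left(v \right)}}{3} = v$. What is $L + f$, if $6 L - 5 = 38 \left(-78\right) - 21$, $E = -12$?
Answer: $- \frac{2561}{3} \approx -853.67$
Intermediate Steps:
$T{\left(v \right)} = 3 v$
$f = -357$ ($f = 3 \left(-12 - 107\right) = 3 \left(-119\right) = -357$)
$L = - \frac{1490}{3}$ ($L = \frac{5}{6} + \frac{38 \left(-78\right) - 21}{6} = \frac{5}{6} + \frac{-2964 - 21}{6} = \frac{5}{6} + \frac{1}{6} \left(-2985\right) = \frac{5}{6} - \frac{995}{2} = - \frac{1490}{3} \approx -496.67$)
$L + f = - \frac{1490}{3} - 357 = - \frac{2561}{3}$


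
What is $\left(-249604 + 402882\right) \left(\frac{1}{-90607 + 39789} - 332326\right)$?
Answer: $- \frac{1294290366009491}{25409} \approx -5.0938 \cdot 10^{10}$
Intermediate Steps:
$\left(-249604 + 402882\right) \left(\frac{1}{-90607 + 39789} - 332326\right) = 153278 \left(\frac{1}{-50818} - 332326\right) = 153278 \left(- \frac{1}{50818} - 332326\right) = 153278 \left(- \frac{16888142669}{50818}\right) = - \frac{1294290366009491}{25409}$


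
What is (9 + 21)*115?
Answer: 3450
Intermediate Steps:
(9 + 21)*115 = 30*115 = 3450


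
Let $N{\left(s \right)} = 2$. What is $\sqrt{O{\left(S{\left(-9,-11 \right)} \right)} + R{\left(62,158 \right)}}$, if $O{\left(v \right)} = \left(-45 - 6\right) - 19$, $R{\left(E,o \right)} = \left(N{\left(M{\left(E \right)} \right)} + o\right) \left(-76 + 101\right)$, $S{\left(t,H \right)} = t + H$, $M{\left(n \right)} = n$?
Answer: $\sqrt{3930} \approx 62.69$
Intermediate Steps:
$S{\left(t,H \right)} = H + t$
$R{\left(E,o \right)} = 50 + 25 o$ ($R{\left(E,o \right)} = \left(2 + o\right) \left(-76 + 101\right) = \left(2 + o\right) 25 = 50 + 25 o$)
$O{\left(v \right)} = -70$ ($O{\left(v \right)} = -51 - 19 = -70$)
$\sqrt{O{\left(S{\left(-9,-11 \right)} \right)} + R{\left(62,158 \right)}} = \sqrt{-70 + \left(50 + 25 \cdot 158\right)} = \sqrt{-70 + \left(50 + 3950\right)} = \sqrt{-70 + 4000} = \sqrt{3930}$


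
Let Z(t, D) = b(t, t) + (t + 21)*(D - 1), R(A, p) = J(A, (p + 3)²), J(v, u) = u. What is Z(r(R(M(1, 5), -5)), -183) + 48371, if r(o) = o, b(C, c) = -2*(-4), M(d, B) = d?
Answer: 43779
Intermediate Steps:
b(C, c) = 8
R(A, p) = (3 + p)² (R(A, p) = (p + 3)² = (3 + p)²)
Z(t, D) = 8 + (-1 + D)*(21 + t) (Z(t, D) = 8 + (t + 21)*(D - 1) = 8 + (21 + t)*(-1 + D) = 8 + (-1 + D)*(21 + t))
Z(r(R(M(1, 5), -5)), -183) + 48371 = (-13 - (3 - 5)² + 21*(-183) - 183*(3 - 5)²) + 48371 = (-13 - 1*(-2)² - 3843 - 183*(-2)²) + 48371 = (-13 - 1*4 - 3843 - 183*4) + 48371 = (-13 - 4 - 3843 - 732) + 48371 = -4592 + 48371 = 43779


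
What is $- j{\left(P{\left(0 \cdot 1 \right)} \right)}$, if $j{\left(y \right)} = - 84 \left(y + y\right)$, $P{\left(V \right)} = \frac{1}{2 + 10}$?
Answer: $14$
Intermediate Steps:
$P{\left(V \right)} = \frac{1}{12}$
$j{\left(y \right)} = - 168 y$ ($j{\left(y \right)} = - 84 \cdot 2 y = - 168 y$)
$- j{\left(P{\left(0 \cdot 1 \right)} \right)} = - \frac{-168}{12} = \left(-1\right) \left(-14\right) = 14$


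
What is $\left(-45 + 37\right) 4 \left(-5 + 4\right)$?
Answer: $32$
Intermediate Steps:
$\left(-45 + 37\right) 4 \left(-5 + 4\right) = - 8 \cdot 4 \left(-1\right) = \left(-8\right) \left(-4\right) = 32$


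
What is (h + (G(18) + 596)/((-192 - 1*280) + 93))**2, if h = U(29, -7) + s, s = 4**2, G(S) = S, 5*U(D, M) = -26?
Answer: 302620816/3591025 ≈ 84.271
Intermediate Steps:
U(D, M) = -26/5 (U(D, M) = (1/5)*(-26) = -26/5)
s = 16
h = 54/5 (h = -26/5 + 16 = 54/5 ≈ 10.800)
(h + (G(18) + 596)/((-192 - 1*280) + 93))**2 = (54/5 + (18 + 596)/((-192 - 1*280) + 93))**2 = (54/5 + 614/((-192 - 280) + 93))**2 = (54/5 + 614/(-472 + 93))**2 = (54/5 + 614/(-379))**2 = (54/5 + 614*(-1/379))**2 = (54/5 - 614/379)**2 = (17396/1895)**2 = 302620816/3591025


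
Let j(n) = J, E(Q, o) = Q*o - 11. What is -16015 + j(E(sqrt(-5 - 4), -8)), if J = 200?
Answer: -15815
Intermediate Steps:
E(Q, o) = -11 + Q*o
j(n) = 200
-16015 + j(E(sqrt(-5 - 4), -8)) = -16015 + 200 = -15815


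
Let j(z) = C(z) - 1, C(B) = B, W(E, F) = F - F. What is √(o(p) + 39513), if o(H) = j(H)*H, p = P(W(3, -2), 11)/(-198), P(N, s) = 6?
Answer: √43029691/33 ≈ 198.78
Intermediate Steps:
W(E, F) = 0
p = -1/33 (p = 6/(-198) = 6*(-1/198) = -1/33 ≈ -0.030303)
j(z) = -1 + z (j(z) = z - 1 = -1 + z)
o(H) = H*(-1 + H) (o(H) = (-1 + H)*H = H*(-1 + H))
√(o(p) + 39513) = √(-(-1 - 1/33)/33 + 39513) = √(-1/33*(-34/33) + 39513) = √(34/1089 + 39513) = √(43029691/1089) = √43029691/33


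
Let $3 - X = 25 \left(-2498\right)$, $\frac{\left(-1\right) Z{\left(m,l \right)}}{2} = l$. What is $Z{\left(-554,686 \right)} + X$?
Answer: $61081$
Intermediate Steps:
$Z{\left(m,l \right)} = - 2 l$
$X = 62453$ ($X = 3 - 25 \left(-2498\right) = 3 - -62450 = 3 + 62450 = 62453$)
$Z{\left(-554,686 \right)} + X = \left(-2\right) 686 + 62453 = -1372 + 62453 = 61081$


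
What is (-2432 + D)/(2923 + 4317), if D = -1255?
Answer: -3687/7240 ≈ -0.50925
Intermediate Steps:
(-2432 + D)/(2923 + 4317) = (-2432 - 1255)/(2923 + 4317) = -3687/7240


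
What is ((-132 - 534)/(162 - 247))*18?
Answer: 11988/85 ≈ 141.04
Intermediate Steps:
((-132 - 534)/(162 - 247))*18 = -666/(-85)*18 = -666*(-1/85)*18 = (666/85)*18 = 11988/85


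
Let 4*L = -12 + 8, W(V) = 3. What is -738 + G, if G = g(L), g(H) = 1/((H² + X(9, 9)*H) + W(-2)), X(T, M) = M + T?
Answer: -10333/14 ≈ -738.07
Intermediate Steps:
L = -1 (L = (-12 + 8)/4 = (¼)*(-4) = -1)
g(H) = 1/(3 + H² + 18*H) (g(H) = 1/((H² + (9 + 9)*H) + 3) = 1/((H² + 18*H) + 3) = 1/(3 + H² + 18*H))
G = -1/14 (G = 1/(3 + (-1)² + 18*(-1)) = 1/(3 + 1 - 18) = 1/(-14) = -1/14 ≈ -0.071429)
-738 + G = -738 - 1/14 = -10333/14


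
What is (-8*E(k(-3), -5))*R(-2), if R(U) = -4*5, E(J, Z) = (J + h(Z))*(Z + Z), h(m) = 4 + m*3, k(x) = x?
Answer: 22400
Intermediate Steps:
h(m) = 4 + 3*m
E(J, Z) = 2*Z*(4 + J + 3*Z) (E(J, Z) = (J + (4 + 3*Z))*(Z + Z) = (4 + J + 3*Z)*(2*Z) = 2*Z*(4 + J + 3*Z))
R(U) = -20
(-8*E(k(-3), -5))*R(-2) = -16*(-5)*(4 - 3 + 3*(-5))*(-20) = -16*(-5)*(4 - 3 - 15)*(-20) = -16*(-5)*(-14)*(-20) = -8*140*(-20) = -1120*(-20) = 22400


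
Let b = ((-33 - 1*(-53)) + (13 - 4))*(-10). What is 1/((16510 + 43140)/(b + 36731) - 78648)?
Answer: -36441/2865952118 ≈ -1.2715e-5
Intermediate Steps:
b = -290 (b = ((-33 + 53) + 9)*(-10) = (20 + 9)*(-10) = 29*(-10) = -290)
1/((16510 + 43140)/(b + 36731) - 78648) = 1/((16510 + 43140)/(-290 + 36731) - 78648) = 1/(59650/36441 - 78648) = 1/(-2865952118/36441) = -36441/2865952118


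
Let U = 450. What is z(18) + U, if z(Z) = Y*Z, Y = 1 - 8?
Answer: 324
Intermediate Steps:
Y = -7
z(Z) = -7*Z
z(18) + U = -7*18 + 450 = -126 + 450 = 324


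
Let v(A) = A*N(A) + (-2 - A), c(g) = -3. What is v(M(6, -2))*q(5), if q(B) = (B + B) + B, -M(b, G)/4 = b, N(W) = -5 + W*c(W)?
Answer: -23790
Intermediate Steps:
N(W) = -5 - 3*W (N(W) = -5 + W*(-3) = -5 - 3*W)
M(b, G) = -4*b
q(B) = 3*B (q(B) = 2*B + B = 3*B)
v(A) = -2 - A + A*(-5 - 3*A) (v(A) = A*(-5 - 3*A) + (-2 - A) = -2 - A + A*(-5 - 3*A))
v(M(6, -2))*q(5) = (-2 - (-4)*6 - (-4*6)*(5 + 3*(-4*6)))*(3*5) = (-2 - 1*(-24) - 1*(-24)*(5 + 3*(-24)))*15 = (-2 + 24 - 1*(-24)*(5 - 72))*15 = (-2 + 24 - 1*(-24)*(-67))*15 = (-2 + 24 - 1608)*15 = -1586*15 = -23790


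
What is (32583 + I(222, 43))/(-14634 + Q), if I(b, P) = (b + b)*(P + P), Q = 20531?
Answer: 70767/5897 ≈ 12.001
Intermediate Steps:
I(b, P) = 4*P*b (I(b, P) = (2*b)*(2*P) = 4*P*b)
(32583 + I(222, 43))/(-14634 + Q) = (32583 + 4*43*222)/(-14634 + 20531) = (32583 + 38184)/5897 = 70767*(1/5897) = 70767/5897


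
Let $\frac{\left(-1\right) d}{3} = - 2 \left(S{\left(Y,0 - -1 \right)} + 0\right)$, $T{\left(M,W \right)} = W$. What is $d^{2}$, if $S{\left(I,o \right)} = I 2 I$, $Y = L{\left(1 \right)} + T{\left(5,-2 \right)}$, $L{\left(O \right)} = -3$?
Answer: $90000$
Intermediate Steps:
$Y = -5$ ($Y = -3 - 2 = -5$)
$S{\left(I,o \right)} = 2 I^{2}$ ($S{\left(I,o \right)} = 2 I I = 2 I^{2}$)
$d = 300$ ($d = - 3 \left(- 2 \left(2 \left(-5\right)^{2} + 0\right)\right) = - 3 \left(- 2 \left(2 \cdot 25 + 0\right)\right) = - 3 \left(- 2 \left(50 + 0\right)\right) = - 3 \left(\left(-2\right) 50\right) = \left(-3\right) \left(-100\right) = 300$)
$d^{2} = 300^{2} = 90000$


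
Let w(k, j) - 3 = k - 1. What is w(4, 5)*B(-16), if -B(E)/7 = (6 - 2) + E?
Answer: 504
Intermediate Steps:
w(k, j) = 2 + k (w(k, j) = 3 + (k - 1) = 3 + (-1 + k) = 2 + k)
B(E) = -28 - 7*E (B(E) = -7*((6 - 2) + E) = -7*(4 + E) = -28 - 7*E)
w(4, 5)*B(-16) = (2 + 4)*(-28 - 7*(-16)) = 6*(-28 + 112) = 6*84 = 504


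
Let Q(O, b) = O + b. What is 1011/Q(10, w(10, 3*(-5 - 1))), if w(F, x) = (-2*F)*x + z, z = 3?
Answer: 1011/373 ≈ 2.7105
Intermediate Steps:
w(F, x) = 3 - 2*F*x (w(F, x) = (-2*F)*x + 3 = -2*F*x + 3 = 3 - 2*F*x)
1011/Q(10, w(10, 3*(-5 - 1))) = 1011/(10 + (3 - 2*10*3*(-5 - 1))) = 1011/(10 + (3 - 2*10*3*(-6))) = 1011/(10 + (3 - 2*10*(-18))) = 1011/(10 + (3 + 360)) = 1011/(10 + 363) = 1011/373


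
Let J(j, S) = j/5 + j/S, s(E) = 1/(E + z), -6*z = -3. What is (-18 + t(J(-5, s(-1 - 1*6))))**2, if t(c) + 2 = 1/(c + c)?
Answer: 1585081/3969 ≈ 399.37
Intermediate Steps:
z = 1/2 (z = -1/6*(-3) = 1/2 ≈ 0.50000)
s(E) = 1/(1/2 + E) (s(E) = 1/(E + 1/2) = 1/(1/2 + E))
J(j, S) = j/5 + j/S (J(j, S) = j*(1/5) + j/S = j/5 + j/S)
t(c) = -2 + 1/(2*c) (t(c) = -2 + 1/(c + c) = -2 + 1/(2*c))
(-18 + t(J(-5, s(-1 - 1*6))))**2 = (-18 + (-2 + 1/(2*((1/5)*(-5) - 5/(2/(1 + 2*(-1 - 1*6)))))))**2 = (-18 + (-2 + 1/(2*(-1 - 5/(2/(1 + 2*(-1 - 6)))))))**2 = (-18 + (-2 + 1/(2*(-1 - 5/(2/(1 + 2*(-7)))))))**2 = (-18 + (-2 + 1/(2*(-1 - 5/(2/(1 - 14))))))**2 = (-18 + (-2 + 1/(2*(-1 - 5/(2/(-13))))))**2 = (-18 + (-2 + 1/(2*(-1 - 5/(2*(-1/13))))))**2 = (-18 + (-2 + 1/(2*(-1 - 5/(-2/13)))))**2 = (-18 + (-2 + 1/(2*(-1 - 5*(-13/2)))))**2 = (-18 + (-2 + 1/(2*(-1 + 65/2))))**2 = (-18 + (-2 + 1/(2*(63/2))))**2 = (-18 + (-2 + (1/2)*(2/63)))**2 = (-18 + (-2 + 1/63))**2 = (-18 - 125/63)**2 = (-1259/63)**2 = 1585081/3969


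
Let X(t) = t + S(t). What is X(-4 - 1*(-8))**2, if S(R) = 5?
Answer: 81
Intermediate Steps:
X(t) = 5 + t (X(t) = t + 5 = 5 + t)
X(-4 - 1*(-8))**2 = (5 + (-4 - 1*(-8)))**2 = (5 + (-4 + 8))**2 = (5 + 4)**2 = 9**2 = 81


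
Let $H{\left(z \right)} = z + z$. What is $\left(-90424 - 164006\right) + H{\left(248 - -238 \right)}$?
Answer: $-253458$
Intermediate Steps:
$H{\left(z \right)} = 2 z$
$\left(-90424 - 164006\right) + H{\left(248 - -238 \right)} = \left(-90424 - 164006\right) + 2 \left(248 - -238\right) = -254430 + 2 \left(248 + 238\right) = -254430 + 2 \cdot 486 = -254430 + 972 = -253458$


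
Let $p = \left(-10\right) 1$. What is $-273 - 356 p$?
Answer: $3287$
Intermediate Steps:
$p = -10$
$-273 - 356 p = -273 - -3560 = -273 + 3560 = 3287$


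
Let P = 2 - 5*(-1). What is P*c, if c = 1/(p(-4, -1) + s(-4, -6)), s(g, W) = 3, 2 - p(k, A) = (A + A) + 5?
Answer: 7/2 ≈ 3.5000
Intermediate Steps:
p(k, A) = -3 - 2*A (p(k, A) = 2 - ((A + A) + 5) = 2 - (2*A + 5) = 2 - (5 + 2*A) = 2 + (-5 - 2*A) = -3 - 2*A)
c = ½ (c = 1/((-3 - 2*(-1)) + 3) = 1/((-3 + 2) + 3) = 1/(-1 + 3) = 1/2 = ½ ≈ 0.50000)
P = 7 (P = 2 + 5 = 7)
P*c = 7*(½) = 7/2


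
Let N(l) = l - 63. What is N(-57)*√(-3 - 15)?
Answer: -360*I*√2 ≈ -509.12*I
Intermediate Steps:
N(l) = -63 + l
N(-57)*√(-3 - 15) = (-63 - 57)*√(-3 - 15) = -360*I*√2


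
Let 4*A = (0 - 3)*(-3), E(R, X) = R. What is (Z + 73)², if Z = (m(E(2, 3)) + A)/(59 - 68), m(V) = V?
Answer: 6817321/1296 ≈ 5260.3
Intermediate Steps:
A = 9/4 (A = ((0 - 3)*(-3))/4 = (-3*(-3))/4 = (¼)*9 = 9/4 ≈ 2.2500)
Z = -17/36 (Z = (2 + 9/4)/(59 - 68) = (17/4)/(-9) = (17/4)*(-⅑) = -17/36 ≈ -0.47222)
(Z + 73)² = (-17/36 + 73)² = (2611/36)² = 6817321/1296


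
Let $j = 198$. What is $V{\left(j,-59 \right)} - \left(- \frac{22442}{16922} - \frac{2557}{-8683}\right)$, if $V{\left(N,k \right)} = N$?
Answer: $\frac{14622236040}{73466863} \approx 199.03$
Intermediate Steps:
$V{\left(j,-59 \right)} - \left(- \frac{22442}{16922} - \frac{2557}{-8683}\right) = 198 - \left(- \frac{22442}{16922} - \frac{2557}{-8683}\right) = 198 - \left(\left(-22442\right) \frac{1}{16922} - - \frac{2557}{8683}\right) = 198 - \left(- \frac{11221}{8461} + \frac{2557}{8683}\right) = 198 - - \frac{75797166}{73466863} = 198 + \frac{75797166}{73466863} = \frac{14622236040}{73466863}$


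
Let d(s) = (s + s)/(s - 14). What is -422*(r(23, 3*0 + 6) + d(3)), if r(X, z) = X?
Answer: -104234/11 ≈ -9475.8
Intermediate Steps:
d(s) = 2*s/(-14 + s) (d(s) = (2*s)/(-14 + s) = 2*s/(-14 + s))
-422*(r(23, 3*0 + 6) + d(3)) = -422*(23 + 2*3/(-14 + 3)) = -422*(23 + 2*3/(-11)) = -422*(23 + 2*3*(-1/11)) = -422*(23 - 6/11) = -422*247/11 = -1*104234/11 = -104234/11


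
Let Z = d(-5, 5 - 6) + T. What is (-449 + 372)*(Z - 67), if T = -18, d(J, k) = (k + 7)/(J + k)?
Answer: 6622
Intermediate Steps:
d(J, k) = (7 + k)/(J + k)
Z = -19 (Z = (7 + (5 - 6))/(-5 + (5 - 6)) - 18 = (7 - 1)/(-5 - 1) - 18 = 6/(-6) - 18 = -1/6*6 - 18 = -1 - 18 = -19)
(-449 + 372)*(Z - 67) = (-449 + 372)*(-19 - 67) = -77*(-86) = 6622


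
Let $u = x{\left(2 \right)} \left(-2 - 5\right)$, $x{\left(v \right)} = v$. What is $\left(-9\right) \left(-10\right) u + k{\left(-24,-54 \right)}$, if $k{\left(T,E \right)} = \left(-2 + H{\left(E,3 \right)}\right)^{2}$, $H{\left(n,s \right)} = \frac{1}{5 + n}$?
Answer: $- \frac{3015459}{2401} \approx -1255.9$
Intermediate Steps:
$u = -14$ ($u = 2 \left(-2 - 5\right) = 2 \left(-7\right) = -14$)
$k{\left(T,E \right)} = \left(-2 + \frac{1}{5 + E}\right)^{2}$
$\left(-9\right) \left(-10\right) u + k{\left(-24,-54 \right)} = \left(-9\right) \left(-10\right) \left(-14\right) + \frac{\left(9 + 2 \left(-54\right)\right)^{2}}{\left(5 - 54\right)^{2}} = 90 \left(-14\right) + \frac{\left(9 - 108\right)^{2}}{2401} = -1260 + \frac{\left(-99\right)^{2}}{2401} = -1260 + \frac{1}{2401} \cdot 9801 = -1260 + \frac{9801}{2401} = - \frac{3015459}{2401}$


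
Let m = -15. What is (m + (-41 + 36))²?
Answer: 400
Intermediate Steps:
(m + (-41 + 36))² = (-15 + (-41 + 36))² = (-15 - 5)² = (-20)² = 400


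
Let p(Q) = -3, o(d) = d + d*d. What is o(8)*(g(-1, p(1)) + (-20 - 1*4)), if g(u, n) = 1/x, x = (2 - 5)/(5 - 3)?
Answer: -1776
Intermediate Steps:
o(d) = d + d²
x = -3/2 ≈ -1.5000
g(u, n) = -⅔ (g(u, n) = 1/(-3/2) = -⅔)
o(8)*(g(-1, p(1)) + (-20 - 1*4)) = (8*(1 + 8))*(-⅔ + (-20 - 1*4)) = (8*9)*(-⅔ + (-20 - 4)) = 72*(-⅔ - 24) = 72*(-74/3) = -1776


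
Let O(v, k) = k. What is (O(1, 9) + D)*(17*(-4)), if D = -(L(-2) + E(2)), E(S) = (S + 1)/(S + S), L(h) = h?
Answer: -697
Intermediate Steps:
E(S) = (1 + S)/(2*S) (E(S) = (1 + S)/((2*S)) = (1 + S)*(1/(2*S)) = (1 + S)/(2*S))
D = 5/4 (D = -(-2 + (½)*(1 + 2)/2) = -(-2 + (½)*(½)*3) = -(-2 + ¾) = -1*(-5/4) = 5/4 ≈ 1.2500)
(O(1, 9) + D)*(17*(-4)) = (9 + 5/4)*(17*(-4)) = (41/4)*(-68) = -697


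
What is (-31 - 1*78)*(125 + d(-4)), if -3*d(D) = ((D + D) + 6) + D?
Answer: -13843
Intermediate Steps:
d(D) = -2 - D (d(D) = -(((D + D) + 6) + D)/3 = -((2*D + 6) + D)/3 = -((6 + 2*D) + D)/3 = -(6 + 3*D)/3 = -2 - D)
(-31 - 1*78)*(125 + d(-4)) = (-31 - 1*78)*(125 + (-2 - 1*(-4))) = (-31 - 78)*(125 + (-2 + 4)) = -109*(125 + 2) = -109*127 = -13843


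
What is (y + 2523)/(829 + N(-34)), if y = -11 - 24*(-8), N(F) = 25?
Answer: 1352/427 ≈ 3.1663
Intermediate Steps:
y = 181 (y = -11 - 12*(-16) = -11 + 192 = 181)
(y + 2523)/(829 + N(-34)) = (181 + 2523)/(829 + 25) = 2704/854 = 2704*(1/854) = 1352/427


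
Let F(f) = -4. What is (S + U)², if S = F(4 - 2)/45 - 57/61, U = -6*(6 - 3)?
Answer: 2726823961/7535025 ≈ 361.89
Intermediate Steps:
U = -18 (U = -6*3 = -18)
S = -2809/2745 (S = -4/45 - 57/61 = -2809/2745 ≈ -1.0233)
(S + U)² = (-2809/2745 - 18)² = (-52219/2745)² = 2726823961/7535025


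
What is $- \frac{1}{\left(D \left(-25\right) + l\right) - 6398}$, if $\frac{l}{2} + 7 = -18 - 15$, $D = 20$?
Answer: $\frac{1}{6978} \approx 0.00014331$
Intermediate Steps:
$l = -80$ ($l = -14 + 2 \left(-18 - 15\right) = -14 + 2 \left(-33\right) = -14 - 66 = -80$)
$- \frac{1}{\left(D \left(-25\right) + l\right) - 6398} = - \frac{1}{\left(20 \left(-25\right) - 80\right) - 6398} = - \frac{1}{\left(-500 - 80\right) - 6398} = - \frac{1}{-580 - 6398} = - \frac{1}{-6978} = \left(-1\right) \left(- \frac{1}{6978}\right) = \frac{1}{6978}$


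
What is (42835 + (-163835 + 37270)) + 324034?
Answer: 240304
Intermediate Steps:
(42835 + (-163835 + 37270)) + 324034 = (42835 - 126565) + 324034 = -83730 + 324034 = 240304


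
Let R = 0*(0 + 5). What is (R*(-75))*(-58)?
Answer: 0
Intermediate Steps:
R = 0 (R = 0*5 = 0)
(R*(-75))*(-58) = (0*(-75))*(-58) = 0*(-58) = 0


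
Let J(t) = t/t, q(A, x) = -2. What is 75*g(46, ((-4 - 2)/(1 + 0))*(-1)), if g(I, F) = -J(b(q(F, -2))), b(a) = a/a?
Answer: -75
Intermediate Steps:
b(a) = 1
J(t) = 1
g(I, F) = -1 (g(I, F) = -1*1 = -1)
75*g(46, ((-4 - 2)/(1 + 0))*(-1)) = 75*(-1) = -75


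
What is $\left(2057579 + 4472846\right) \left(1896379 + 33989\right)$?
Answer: $12606123446400$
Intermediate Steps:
$\left(2057579 + 4472846\right) \left(1896379 + 33989\right) = 6530425 \cdot 1930368 = 12606123446400$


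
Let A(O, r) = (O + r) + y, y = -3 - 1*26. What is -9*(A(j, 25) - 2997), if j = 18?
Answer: 26847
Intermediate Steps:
y = -29 (y = -3 - 26 = -29)
A(O, r) = -29 + O + r (A(O, r) = (O + r) - 29 = -29 + O + r)
-9*(A(j, 25) - 2997) = -9*((-29 + 18 + 25) - 2997) = -9*(14 - 2997) = -9*(-2983) = 26847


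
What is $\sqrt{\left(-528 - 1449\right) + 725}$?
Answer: $2 i \sqrt{313} \approx 35.384 i$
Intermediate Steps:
$\sqrt{\left(-528 - 1449\right) + 725} = \sqrt{-1977 + 725} = \sqrt{-1252} = 2 i \sqrt{313}$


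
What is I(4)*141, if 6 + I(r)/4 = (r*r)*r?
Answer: 32712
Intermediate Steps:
I(r) = -24 + 4*r³ (I(r) = -24 + 4*((r*r)*r) = -24 + 4*(r²*r) = -24 + 4*r³)
I(4)*141 = (-24 + 4*4³)*141 = (-24 + 4*64)*141 = (-24 + 256)*141 = 232*141 = 32712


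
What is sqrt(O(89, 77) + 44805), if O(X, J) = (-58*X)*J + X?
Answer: 34*I*sqrt(305) ≈ 593.78*I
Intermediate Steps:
O(X, J) = X - 58*J*X (O(X, J) = -58*J*X + X = X - 58*J*X)
sqrt(O(89, 77) + 44805) = sqrt(89*(1 - 58*77) + 44805) = sqrt(89*(1 - 4466) + 44805) = sqrt(89*(-4465) + 44805) = sqrt(-397385 + 44805) = sqrt(-352580) = 34*I*sqrt(305)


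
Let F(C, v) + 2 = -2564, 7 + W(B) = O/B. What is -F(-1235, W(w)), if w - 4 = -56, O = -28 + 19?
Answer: 2566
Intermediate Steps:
O = -9
w = -52 (w = 4 - 56 = -52)
W(B) = -7 - 9/B
F(C, v) = -2566 (F(C, v) = -2 - 2564 = -2566)
-F(-1235, W(w)) = -1*(-2566) = 2566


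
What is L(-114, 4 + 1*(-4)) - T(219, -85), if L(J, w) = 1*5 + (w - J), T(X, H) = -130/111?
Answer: 13339/111 ≈ 120.17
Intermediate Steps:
T(X, H) = -130/111 (T(X, H) = -130*1/111 = -130/111)
L(J, w) = 5 + w - J (L(J, w) = 5 + (w - J) = 5 + w - J)
L(-114, 4 + 1*(-4)) - T(219, -85) = (5 + (4 + 1*(-4)) - 1*(-114)) - 1*(-130/111) = (5 + (4 - 4) + 114) + 130/111 = (5 + 0 + 114) + 130/111 = 119 + 130/111 = 13339/111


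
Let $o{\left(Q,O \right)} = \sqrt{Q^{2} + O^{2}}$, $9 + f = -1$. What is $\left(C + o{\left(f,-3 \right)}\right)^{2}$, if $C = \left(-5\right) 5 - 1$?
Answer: $\left(26 - \sqrt{109}\right)^{2} \approx 242.1$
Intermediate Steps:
$f = -10$ ($f = -9 - 1 = -10$)
$C = -26$ ($C = -25 - 1 = -26$)
$o{\left(Q,O \right)} = \sqrt{O^{2} + Q^{2}}$
$\left(C + o{\left(f,-3 \right)}\right)^{2} = \left(-26 + \sqrt{\left(-3\right)^{2} + \left(-10\right)^{2}}\right)^{2} = \left(-26 + \sqrt{9 + 100}\right)^{2} = \left(-26 + \sqrt{109}\right)^{2}$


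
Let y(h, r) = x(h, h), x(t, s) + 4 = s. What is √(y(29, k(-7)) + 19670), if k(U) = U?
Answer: √19695 ≈ 140.34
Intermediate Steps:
x(t, s) = -4 + s
y(h, r) = -4 + h
√(y(29, k(-7)) + 19670) = √((-4 + 29) + 19670) = √(25 + 19670) = √19695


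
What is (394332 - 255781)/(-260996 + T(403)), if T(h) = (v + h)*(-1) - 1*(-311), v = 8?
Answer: -138551/261096 ≈ -0.53065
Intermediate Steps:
T(h) = 303 - h (T(h) = (8 + h)*(-1) - 1*(-311) = (-8 - h) + 311 = 303 - h)
(394332 - 255781)/(-260996 + T(403)) = (394332 - 255781)/(-260996 + (303 - 1*403)) = 138551/(-260996 + (303 - 403)) = 138551/(-260996 - 100) = 138551/(-261096) = 138551*(-1/261096) = -138551/261096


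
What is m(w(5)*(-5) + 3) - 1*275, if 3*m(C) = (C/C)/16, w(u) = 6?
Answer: -13199/48 ≈ -274.98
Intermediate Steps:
m(C) = 1/48 (m(C) = ((C/C)/16)/3 = (1*(1/16))/3 = (1/3)*(1/16) = 1/48)
m(w(5)*(-5) + 3) - 1*275 = 1/48 - 1*275 = 1/48 - 275 = -13199/48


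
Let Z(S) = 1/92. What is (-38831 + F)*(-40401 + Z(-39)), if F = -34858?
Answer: 273893980899/92 ≈ 2.9771e+9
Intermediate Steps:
Z(S) = 1/92
(-38831 + F)*(-40401 + Z(-39)) = (-38831 - 34858)*(-40401 + 1/92) = -73689*(-3716891/92) = 273893980899/92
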